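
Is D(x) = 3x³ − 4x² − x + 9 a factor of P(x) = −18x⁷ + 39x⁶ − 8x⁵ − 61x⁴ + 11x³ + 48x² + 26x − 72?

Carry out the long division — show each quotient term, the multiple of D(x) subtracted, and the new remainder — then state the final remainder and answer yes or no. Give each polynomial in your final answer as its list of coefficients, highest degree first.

R = [0], so D(x) is a factor of P(x). yes

Step 1: lead(−18x⁷ + 39x⁶ − 8x⁵ − 61x⁴ + 11x³ + 48x² + 26x − 72) ÷ lead(D) = −18x⁷ ÷ 3x³ = −6x⁴. Subtract (−6x⁴)·D = −18x⁷ + 24x⁶ + 6x⁵ − 54x⁴. Remainder: 15x⁶ − 14x⁵ − 7x⁴ + 11x³ + 48x² + 26x − 72.
Step 2: lead(15x⁶ − 14x⁵ − 7x⁴ + 11x³ + 48x² + 26x − 72) ÷ lead(D) = 15x⁶ ÷ 3x³ = 5x³. Subtract (5x³)·D = 15x⁶ − 20x⁵ − 5x⁴ + 45x³. Remainder: 6x⁵ − 2x⁴ − 34x³ + 48x² + 26x − 72.
Step 3: lead(6x⁵ − 2x⁴ − 34x³ + 48x² + 26x − 72) ÷ lead(D) = 6x⁵ ÷ 3x³ = 2x². Subtract (2x²)·D = 6x⁵ − 8x⁴ − 2x³ + 18x². Remainder: 6x⁴ − 32x³ + 30x² + 26x − 72.
Step 4: lead(6x⁴ − 32x³ + 30x² + 26x − 72) ÷ lead(D) = 6x⁴ ÷ 3x³ = 2x. Subtract (2x)·D = 6x⁴ − 8x³ − 2x² + 18x. Remainder: −24x³ + 32x² + 8x − 72.
Step 5: lead(−24x³ + 32x² + 8x − 72) ÷ lead(D) = −24x³ ÷ 3x³ = −8. Subtract (−8)·D = −24x³ + 32x² + 8x − 72. Remainder: 0.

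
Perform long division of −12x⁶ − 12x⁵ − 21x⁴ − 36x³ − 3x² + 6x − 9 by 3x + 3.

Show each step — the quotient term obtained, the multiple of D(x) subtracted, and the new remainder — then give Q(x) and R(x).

Step 1: lead(−12x⁶ − 12x⁵ − 21x⁴ − 36x³ − 3x² + 6x − 9) ÷ lead(D) = −12x⁶ ÷ 3x = −4x⁵. Subtract (−4x⁵)·D = −12x⁶ − 12x⁵. Remainder: −21x⁴ − 36x³ − 3x² + 6x − 9.
Step 2: lead(−21x⁴ − 36x³ − 3x² + 6x − 9) ÷ lead(D) = −21x⁴ ÷ 3x = −7x³. Subtract (−7x³)·D = −21x⁴ − 21x³. Remainder: −15x³ − 3x² + 6x − 9.
Step 3: lead(−15x³ − 3x² + 6x − 9) ÷ lead(D) = −15x³ ÷ 3x = −5x². Subtract (−5x²)·D = −15x³ − 15x². Remainder: 12x² + 6x − 9.
Step 4: lead(12x² + 6x − 9) ÷ lead(D) = 12x² ÷ 3x = 4x. Subtract (4x)·D = 12x² + 12x. Remainder: −6x − 9.
Step 5: lead(−6x − 9) ÷ lead(D) = −6x ÷ 3x = −2. Subtract (−2)·D = −6x − 6. Remainder: −3.

Q(x) = −4x⁵ − 7x³ − 5x² + 4x − 2; R(x) = −3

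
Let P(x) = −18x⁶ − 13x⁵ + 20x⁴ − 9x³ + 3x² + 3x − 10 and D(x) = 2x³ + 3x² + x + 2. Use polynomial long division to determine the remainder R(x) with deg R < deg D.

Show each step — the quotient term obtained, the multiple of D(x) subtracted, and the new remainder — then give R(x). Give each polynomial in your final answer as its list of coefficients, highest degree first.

R = [0]

Step 1: lead(−18x⁶ − 13x⁵ + 20x⁴ − 9x³ + 3x² + 3x − 10) ÷ lead(D) = −18x⁶ ÷ 2x³ = −9x³. Subtract (−9x³)·D = −18x⁶ − 27x⁵ − 9x⁴ − 18x³. Remainder: 14x⁵ + 29x⁴ + 9x³ + 3x² + 3x − 10.
Step 2: lead(14x⁵ + 29x⁴ + 9x³ + 3x² + 3x − 10) ÷ lead(D) = 14x⁵ ÷ 2x³ = 7x². Subtract (7x²)·D = 14x⁵ + 21x⁴ + 7x³ + 14x². Remainder: 8x⁴ + 2x³ − 11x² + 3x − 10.
Step 3: lead(8x⁴ + 2x³ − 11x² + 3x − 10) ÷ lead(D) = 8x⁴ ÷ 2x³ = 4x. Subtract (4x)·D = 8x⁴ + 12x³ + 4x² + 8x. Remainder: −10x³ − 15x² − 5x − 10.
Step 4: lead(−10x³ − 15x² − 5x − 10) ÷ lead(D) = −10x³ ÷ 2x³ = −5. Subtract (−5)·D = −10x³ − 15x² − 5x − 10. Remainder: 0.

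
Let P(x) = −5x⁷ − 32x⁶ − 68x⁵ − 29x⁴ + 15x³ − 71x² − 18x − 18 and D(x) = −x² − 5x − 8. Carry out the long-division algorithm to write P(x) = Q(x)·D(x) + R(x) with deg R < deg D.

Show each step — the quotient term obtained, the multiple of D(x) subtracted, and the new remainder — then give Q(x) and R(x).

Step 1: lead(−5x⁷ − 32x⁶ − 68x⁵ − 29x⁴ + 15x³ − 71x² − 18x − 18) ÷ lead(D) = −5x⁷ ÷ −x² = 5x⁵. Subtract (5x⁵)·D = −5x⁷ − 25x⁶ − 40x⁵. Remainder: −7x⁶ − 28x⁵ − 29x⁴ + 15x³ − 71x² − 18x − 18.
Step 2: lead(−7x⁶ − 28x⁵ − 29x⁴ + 15x³ − 71x² − 18x − 18) ÷ lead(D) = −7x⁶ ÷ −x² = 7x⁴. Subtract (7x⁴)·D = −7x⁶ − 35x⁵ − 56x⁴. Remainder: 7x⁵ + 27x⁴ + 15x³ − 71x² − 18x − 18.
Step 3: lead(7x⁵ + 27x⁴ + 15x³ − 71x² − 18x − 18) ÷ lead(D) = 7x⁵ ÷ −x² = −7x³. Subtract (−7x³)·D = 7x⁵ + 35x⁴ + 56x³. Remainder: −8x⁴ − 41x³ − 71x² − 18x − 18.
Step 4: lead(−8x⁴ − 41x³ − 71x² − 18x − 18) ÷ lead(D) = −8x⁴ ÷ −x² = 8x². Subtract (8x²)·D = −8x⁴ − 40x³ − 64x². Remainder: −x³ − 7x² − 18x − 18.
Step 5: lead(−x³ − 7x² − 18x − 18) ÷ lead(D) = −x³ ÷ −x² = x. Subtract (x)·D = −x³ − 5x² − 8x. Remainder: −2x² − 10x − 18.
Step 6: lead(−2x² − 10x − 18) ÷ lead(D) = −2x² ÷ −x² = 2. Subtract (2)·D = −2x² − 10x − 16. Remainder: −2.

Q(x) = 5x⁵ + 7x⁴ − 7x³ + 8x² + x + 2; R(x) = −2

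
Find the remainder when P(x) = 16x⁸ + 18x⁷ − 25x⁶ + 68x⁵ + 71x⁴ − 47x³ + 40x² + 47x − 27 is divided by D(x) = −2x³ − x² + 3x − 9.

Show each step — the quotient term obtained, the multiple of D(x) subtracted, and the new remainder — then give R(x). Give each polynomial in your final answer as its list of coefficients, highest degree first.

R = [-6, -4, -9]

Step 1: lead(16x⁸ + 18x⁷ − 25x⁶ + 68x⁵ + 71x⁴ − 47x³ + 40x² + 47x − 27) ÷ lead(D) = 16x⁸ ÷ −2x³ = −8x⁵. Subtract (−8x⁵)·D = 16x⁸ + 8x⁷ − 24x⁶ + 72x⁵. Remainder: 10x⁷ − x⁶ − 4x⁵ + 71x⁴ − 47x³ + 40x² + 47x − 27.
Step 2: lead(10x⁷ − x⁶ − 4x⁵ + 71x⁴ − 47x³ + 40x² + 47x − 27) ÷ lead(D) = 10x⁷ ÷ −2x³ = −5x⁴. Subtract (−5x⁴)·D = 10x⁷ + 5x⁶ − 15x⁵ + 45x⁴. Remainder: −6x⁶ + 11x⁵ + 26x⁴ − 47x³ + 40x² + 47x − 27.
Step 3: lead(−6x⁶ + 11x⁵ + 26x⁴ − 47x³ + 40x² + 47x − 27) ÷ lead(D) = −6x⁶ ÷ −2x³ = 3x³. Subtract (3x³)·D = −6x⁶ − 3x⁵ + 9x⁴ − 27x³. Remainder: 14x⁵ + 17x⁴ − 20x³ + 40x² + 47x − 27.
Step 4: lead(14x⁵ + 17x⁴ − 20x³ + 40x² + 47x − 27) ÷ lead(D) = 14x⁵ ÷ −2x³ = −7x². Subtract (−7x²)·D = 14x⁵ + 7x⁴ − 21x³ + 63x². Remainder: 10x⁴ + x³ − 23x² + 47x − 27.
Step 5: lead(10x⁴ + x³ − 23x² + 47x − 27) ÷ lead(D) = 10x⁴ ÷ −2x³ = −5x. Subtract (−5x)·D = 10x⁴ + 5x³ − 15x² + 45x. Remainder: −4x³ − 8x² + 2x − 27.
Step 6: lead(−4x³ − 8x² + 2x − 27) ÷ lead(D) = −4x³ ÷ −2x³ = 2. Subtract (2)·D = −4x³ − 2x² + 6x − 18. Remainder: −6x² − 4x − 9.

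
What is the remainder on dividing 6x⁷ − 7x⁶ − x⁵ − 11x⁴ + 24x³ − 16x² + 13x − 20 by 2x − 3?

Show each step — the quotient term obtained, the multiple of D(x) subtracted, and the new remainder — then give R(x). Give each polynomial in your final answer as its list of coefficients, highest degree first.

R = [4]

Step 1: lead(6x⁷ − 7x⁶ − x⁵ − 11x⁴ + 24x³ − 16x² + 13x − 20) ÷ lead(D) = 6x⁷ ÷ 2x = 3x⁶. Subtract (3x⁶)·D = 6x⁷ − 9x⁶. Remainder: 2x⁶ − x⁵ − 11x⁴ + 24x³ − 16x² + 13x − 20.
Step 2: lead(2x⁶ − x⁵ − 11x⁴ + 24x³ − 16x² + 13x − 20) ÷ lead(D) = 2x⁶ ÷ 2x = x⁵. Subtract (x⁵)·D = 2x⁶ − 3x⁵. Remainder: 2x⁵ − 11x⁴ + 24x³ − 16x² + 13x − 20.
Step 3: lead(2x⁵ − 11x⁴ + 24x³ − 16x² + 13x − 20) ÷ lead(D) = 2x⁵ ÷ 2x = x⁴. Subtract (x⁴)·D = 2x⁵ − 3x⁴. Remainder: −8x⁴ + 24x³ − 16x² + 13x − 20.
Step 4: lead(−8x⁴ + 24x³ − 16x² + 13x − 20) ÷ lead(D) = −8x⁴ ÷ 2x = −4x³. Subtract (−4x³)·D = −8x⁴ + 12x³. Remainder: 12x³ − 16x² + 13x − 20.
Step 5: lead(12x³ − 16x² + 13x − 20) ÷ lead(D) = 12x³ ÷ 2x = 6x². Subtract (6x²)·D = 12x³ − 18x². Remainder: 2x² + 13x − 20.
Step 6: lead(2x² + 13x − 20) ÷ lead(D) = 2x² ÷ 2x = x. Subtract (x)·D = 2x² − 3x. Remainder: 16x − 20.
Step 7: lead(16x − 20) ÷ lead(D) = 16x ÷ 2x = 8. Subtract (8)·D = 16x − 24. Remainder: 4.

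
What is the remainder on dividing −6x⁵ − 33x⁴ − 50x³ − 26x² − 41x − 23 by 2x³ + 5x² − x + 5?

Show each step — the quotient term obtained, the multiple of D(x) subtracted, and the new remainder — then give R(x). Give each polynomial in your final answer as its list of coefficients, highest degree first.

R = [-3]

Step 1: lead(−6x⁵ − 33x⁴ − 50x³ − 26x² − 41x − 23) ÷ lead(D) = −6x⁵ ÷ 2x³ = −3x². Subtract (−3x²)·D = −6x⁵ − 15x⁴ + 3x³ − 15x². Remainder: −18x⁴ − 53x³ − 11x² − 41x − 23.
Step 2: lead(−18x⁴ − 53x³ − 11x² − 41x − 23) ÷ lead(D) = −18x⁴ ÷ 2x³ = −9x. Subtract (−9x)·D = −18x⁴ − 45x³ + 9x² − 45x. Remainder: −8x³ − 20x² + 4x − 23.
Step 3: lead(−8x³ − 20x² + 4x − 23) ÷ lead(D) = −8x³ ÷ 2x³ = −4. Subtract (−4)·D = −8x³ − 20x² + 4x − 20. Remainder: −3.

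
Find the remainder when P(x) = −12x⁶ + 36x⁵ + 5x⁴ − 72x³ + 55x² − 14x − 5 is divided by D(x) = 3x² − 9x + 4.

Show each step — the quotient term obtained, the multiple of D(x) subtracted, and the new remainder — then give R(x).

Step 1: lead(−12x⁶ + 36x⁵ + 5x⁴ − 72x³ + 55x² − 14x − 5) ÷ lead(D) = −12x⁶ ÷ 3x² = −4x⁴. Subtract (−4x⁴)·D = −12x⁶ + 36x⁵ − 16x⁴. Remainder: 21x⁴ − 72x³ + 55x² − 14x − 5.
Step 2: lead(21x⁴ − 72x³ + 55x² − 14x − 5) ÷ lead(D) = 21x⁴ ÷ 3x² = 7x². Subtract (7x²)·D = 21x⁴ − 63x³ + 28x². Remainder: −9x³ + 27x² − 14x − 5.
Step 3: lead(−9x³ + 27x² − 14x − 5) ÷ lead(D) = −9x³ ÷ 3x² = −3x. Subtract (−3x)·D = −9x³ + 27x² − 12x. Remainder: −2x − 5.

R(x) = −2x − 5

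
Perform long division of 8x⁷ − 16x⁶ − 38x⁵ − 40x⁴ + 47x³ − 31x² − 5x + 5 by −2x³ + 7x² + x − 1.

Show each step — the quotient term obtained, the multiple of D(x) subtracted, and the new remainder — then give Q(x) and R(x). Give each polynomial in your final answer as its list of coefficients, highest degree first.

Q = [-4, -6, -4, 5, -5]; R = [-5, 5, 0]

Step 1: lead(8x⁷ − 16x⁶ − 38x⁵ − 40x⁴ + 47x³ − 31x² − 5x + 5) ÷ lead(D) = 8x⁷ ÷ −2x³ = −4x⁴. Subtract (−4x⁴)·D = 8x⁷ − 28x⁶ − 4x⁵ + 4x⁴. Remainder: 12x⁶ − 34x⁵ − 44x⁴ + 47x³ − 31x² − 5x + 5.
Step 2: lead(12x⁶ − 34x⁵ − 44x⁴ + 47x³ − 31x² − 5x + 5) ÷ lead(D) = 12x⁶ ÷ −2x³ = −6x³. Subtract (−6x³)·D = 12x⁶ − 42x⁵ − 6x⁴ + 6x³. Remainder: 8x⁵ − 38x⁴ + 41x³ − 31x² − 5x + 5.
Step 3: lead(8x⁵ − 38x⁴ + 41x³ − 31x² − 5x + 5) ÷ lead(D) = 8x⁵ ÷ −2x³ = −4x². Subtract (−4x²)·D = 8x⁵ − 28x⁴ − 4x³ + 4x². Remainder: −10x⁴ + 45x³ − 35x² − 5x + 5.
Step 4: lead(−10x⁴ + 45x³ − 35x² − 5x + 5) ÷ lead(D) = −10x⁴ ÷ −2x³ = 5x. Subtract (5x)·D = −10x⁴ + 35x³ + 5x² − 5x. Remainder: 10x³ − 40x² + 5.
Step 5: lead(10x³ − 40x² + 5) ÷ lead(D) = 10x³ ÷ −2x³ = −5. Subtract (−5)·D = 10x³ − 35x² − 5x + 5. Remainder: −5x² + 5x.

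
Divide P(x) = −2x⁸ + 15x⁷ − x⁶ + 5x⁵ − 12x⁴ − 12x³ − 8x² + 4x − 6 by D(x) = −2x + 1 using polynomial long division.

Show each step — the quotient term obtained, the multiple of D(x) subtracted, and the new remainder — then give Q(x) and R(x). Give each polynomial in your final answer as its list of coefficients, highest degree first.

Step 1: lead(−2x⁸ + 15x⁷ − x⁶ + 5x⁵ − 12x⁴ − 12x³ − 8x² + 4x − 6) ÷ lead(D) = −2x⁸ ÷ −2x = x⁷. Subtract (x⁷)·D = −2x⁸ + x⁷. Remainder: 14x⁷ − x⁶ + 5x⁵ − 12x⁴ − 12x³ − 8x² + 4x − 6.
Step 2: lead(14x⁷ − x⁶ + 5x⁵ − 12x⁴ − 12x³ − 8x² + 4x − 6) ÷ lead(D) = 14x⁷ ÷ −2x = −7x⁶. Subtract (−7x⁶)·D = 14x⁷ − 7x⁶. Remainder: 6x⁶ + 5x⁵ − 12x⁴ − 12x³ − 8x² + 4x − 6.
Step 3: lead(6x⁶ + 5x⁵ − 12x⁴ − 12x³ − 8x² + 4x − 6) ÷ lead(D) = 6x⁶ ÷ −2x = −3x⁵. Subtract (−3x⁵)·D = 6x⁶ − 3x⁵. Remainder: 8x⁵ − 12x⁴ − 12x³ − 8x² + 4x − 6.
Step 4: lead(8x⁵ − 12x⁴ − 12x³ − 8x² + 4x − 6) ÷ lead(D) = 8x⁵ ÷ −2x = −4x⁴. Subtract (−4x⁴)·D = 8x⁵ − 4x⁴. Remainder: −8x⁴ − 12x³ − 8x² + 4x − 6.
Step 5: lead(−8x⁴ − 12x³ − 8x² + 4x − 6) ÷ lead(D) = −8x⁴ ÷ −2x = 4x³. Subtract (4x³)·D = −8x⁴ + 4x³. Remainder: −16x³ − 8x² + 4x − 6.
Step 6: lead(−16x³ − 8x² + 4x − 6) ÷ lead(D) = −16x³ ÷ −2x = 8x². Subtract (8x²)·D = −16x³ + 8x². Remainder: −16x² + 4x − 6.
Step 7: lead(−16x² + 4x − 6) ÷ lead(D) = −16x² ÷ −2x = 8x. Subtract (8x)·D = −16x² + 8x. Remainder: −4x − 6.
Step 8: lead(−4x − 6) ÷ lead(D) = −4x ÷ −2x = 2. Subtract (2)·D = −4x + 2. Remainder: −8.

Q = [1, -7, -3, -4, 4, 8, 8, 2]; R = [-8]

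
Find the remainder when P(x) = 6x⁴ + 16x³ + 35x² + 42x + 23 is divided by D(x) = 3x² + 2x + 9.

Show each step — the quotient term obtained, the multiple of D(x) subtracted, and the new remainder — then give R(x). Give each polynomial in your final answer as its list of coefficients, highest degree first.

R = [-4]

Step 1: lead(6x⁴ + 16x³ + 35x² + 42x + 23) ÷ lead(D) = 6x⁴ ÷ 3x² = 2x². Subtract (2x²)·D = 6x⁴ + 4x³ + 18x². Remainder: 12x³ + 17x² + 42x + 23.
Step 2: lead(12x³ + 17x² + 42x + 23) ÷ lead(D) = 12x³ ÷ 3x² = 4x. Subtract (4x)·D = 12x³ + 8x² + 36x. Remainder: 9x² + 6x + 23.
Step 3: lead(9x² + 6x + 23) ÷ lead(D) = 9x² ÷ 3x² = 3. Subtract (3)·D = 9x² + 6x + 27. Remainder: −4.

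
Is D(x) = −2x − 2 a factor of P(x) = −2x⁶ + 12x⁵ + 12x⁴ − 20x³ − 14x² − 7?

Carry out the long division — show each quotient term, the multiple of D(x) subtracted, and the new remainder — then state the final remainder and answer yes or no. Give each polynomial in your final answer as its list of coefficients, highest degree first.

Step 1: lead(−2x⁶ + 12x⁵ + 12x⁴ − 20x³ − 14x² − 7) ÷ lead(D) = −2x⁶ ÷ −2x = x⁵. Subtract (x⁵)·D = −2x⁶ − 2x⁵. Remainder: 14x⁵ + 12x⁴ − 20x³ − 14x² − 7.
Step 2: lead(14x⁵ + 12x⁴ − 20x³ − 14x² − 7) ÷ lead(D) = 14x⁵ ÷ −2x = −7x⁴. Subtract (−7x⁴)·D = 14x⁵ + 14x⁴. Remainder: −2x⁴ − 20x³ − 14x² − 7.
Step 3: lead(−2x⁴ − 20x³ − 14x² − 7) ÷ lead(D) = −2x⁴ ÷ −2x = x³. Subtract (x³)·D = −2x⁴ − 2x³. Remainder: −18x³ − 14x² − 7.
Step 4: lead(−18x³ − 14x² − 7) ÷ lead(D) = −18x³ ÷ −2x = 9x². Subtract (9x²)·D = −18x³ − 18x². Remainder: 4x² − 7.
Step 5: lead(4x² − 7) ÷ lead(D) = 4x² ÷ −2x = −2x. Subtract (−2x)·D = 4x² + 4x. Remainder: −4x − 7.
Step 6: lead(−4x − 7) ÷ lead(D) = −4x ÷ −2x = 2. Subtract (2)·D = −4x − 4. Remainder: −3.

R = [-3], so D(x) is not a factor of P(x). no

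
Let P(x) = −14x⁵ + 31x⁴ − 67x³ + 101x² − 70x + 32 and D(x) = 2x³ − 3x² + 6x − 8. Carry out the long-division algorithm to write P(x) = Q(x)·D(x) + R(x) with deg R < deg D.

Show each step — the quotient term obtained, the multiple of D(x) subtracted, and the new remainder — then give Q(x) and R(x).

Step 1: lead(−14x⁵ + 31x⁴ − 67x³ + 101x² − 70x + 32) ÷ lead(D) = −14x⁵ ÷ 2x³ = −7x². Subtract (−7x²)·D = −14x⁵ + 21x⁴ − 42x³ + 56x². Remainder: 10x⁴ − 25x³ + 45x² − 70x + 32.
Step 2: lead(10x⁴ − 25x³ + 45x² − 70x + 32) ÷ lead(D) = 10x⁴ ÷ 2x³ = 5x. Subtract (5x)·D = 10x⁴ − 15x³ + 30x² − 40x. Remainder: −10x³ + 15x² − 30x + 32.
Step 3: lead(−10x³ + 15x² − 30x + 32) ÷ lead(D) = −10x³ ÷ 2x³ = −5. Subtract (−5)·D = −10x³ + 15x² − 30x + 40. Remainder: −8.

Q(x) = −7x² + 5x − 5; R(x) = −8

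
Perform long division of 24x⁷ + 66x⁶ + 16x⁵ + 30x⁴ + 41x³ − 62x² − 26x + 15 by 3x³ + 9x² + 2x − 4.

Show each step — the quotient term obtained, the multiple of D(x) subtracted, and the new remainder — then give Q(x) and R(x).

Q(x) = 8x⁴ − 2x³ + 6x² + 4x − 5; R(x) = −x² − 5

Step 1: lead(24x⁷ + 66x⁶ + 16x⁵ + 30x⁴ + 41x³ − 62x² − 26x + 15) ÷ lead(D) = 24x⁷ ÷ 3x³ = 8x⁴. Subtract (8x⁴)·D = 24x⁷ + 72x⁶ + 16x⁵ − 32x⁴. Remainder: −6x⁶ + 62x⁴ + 41x³ − 62x² − 26x + 15.
Step 2: lead(−6x⁶ + 62x⁴ + 41x³ − 62x² − 26x + 15) ÷ lead(D) = −6x⁶ ÷ 3x³ = −2x³. Subtract (−2x³)·D = −6x⁶ − 18x⁵ − 4x⁴ + 8x³. Remainder: 18x⁵ + 66x⁴ + 33x³ − 62x² − 26x + 15.
Step 3: lead(18x⁵ + 66x⁴ + 33x³ − 62x² − 26x + 15) ÷ lead(D) = 18x⁵ ÷ 3x³ = 6x². Subtract (6x²)·D = 18x⁵ + 54x⁴ + 12x³ − 24x². Remainder: 12x⁴ + 21x³ − 38x² − 26x + 15.
Step 4: lead(12x⁴ + 21x³ − 38x² − 26x + 15) ÷ lead(D) = 12x⁴ ÷ 3x³ = 4x. Subtract (4x)·D = 12x⁴ + 36x³ + 8x² − 16x. Remainder: −15x³ − 46x² − 10x + 15.
Step 5: lead(−15x³ − 46x² − 10x + 15) ÷ lead(D) = −15x³ ÷ 3x³ = −5. Subtract (−5)·D = −15x³ − 45x² − 10x + 20. Remainder: −x² − 5.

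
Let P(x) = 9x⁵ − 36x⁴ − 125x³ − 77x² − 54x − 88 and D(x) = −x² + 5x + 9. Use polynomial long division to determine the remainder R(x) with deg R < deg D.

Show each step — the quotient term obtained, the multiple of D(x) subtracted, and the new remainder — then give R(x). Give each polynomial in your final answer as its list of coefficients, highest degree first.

Step 1: lead(9x⁵ − 36x⁴ − 125x³ − 77x² − 54x − 88) ÷ lead(D) = 9x⁵ ÷ −x² = −9x³. Subtract (−9x³)·D = 9x⁵ − 45x⁴ − 81x³. Remainder: 9x⁴ − 44x³ − 77x² − 54x − 88.
Step 2: lead(9x⁴ − 44x³ − 77x² − 54x − 88) ÷ lead(D) = 9x⁴ ÷ −x² = −9x². Subtract (−9x²)·D = 9x⁴ − 45x³ − 81x². Remainder: x³ + 4x² − 54x − 88.
Step 3: lead(x³ + 4x² − 54x − 88) ÷ lead(D) = x³ ÷ −x² = −x. Subtract (−x)·D = x³ − 5x² − 9x. Remainder: 9x² − 45x − 88.
Step 4: lead(9x² − 45x − 88) ÷ lead(D) = 9x² ÷ −x² = −9. Subtract (−9)·D = 9x² − 45x − 81. Remainder: −7.

R = [-7]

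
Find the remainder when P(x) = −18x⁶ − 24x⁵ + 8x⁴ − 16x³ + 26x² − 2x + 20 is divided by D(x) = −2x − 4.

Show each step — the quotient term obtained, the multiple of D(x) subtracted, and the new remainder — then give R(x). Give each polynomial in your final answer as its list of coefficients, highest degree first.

Step 1: lead(−18x⁶ − 24x⁵ + 8x⁴ − 16x³ + 26x² − 2x + 20) ÷ lead(D) = −18x⁶ ÷ −2x = 9x⁵. Subtract (9x⁵)·D = −18x⁶ − 36x⁵. Remainder: 12x⁵ + 8x⁴ − 16x³ + 26x² − 2x + 20.
Step 2: lead(12x⁵ + 8x⁴ − 16x³ + 26x² − 2x + 20) ÷ lead(D) = 12x⁵ ÷ −2x = −6x⁴. Subtract (−6x⁴)·D = 12x⁵ + 24x⁴. Remainder: −16x⁴ − 16x³ + 26x² − 2x + 20.
Step 3: lead(−16x⁴ − 16x³ + 26x² − 2x + 20) ÷ lead(D) = −16x⁴ ÷ −2x = 8x³. Subtract (8x³)·D = −16x⁴ − 32x³. Remainder: 16x³ + 26x² − 2x + 20.
Step 4: lead(16x³ + 26x² − 2x + 20) ÷ lead(D) = 16x³ ÷ −2x = −8x². Subtract (−8x²)·D = 16x³ + 32x². Remainder: −6x² − 2x + 20.
Step 5: lead(−6x² − 2x + 20) ÷ lead(D) = −6x² ÷ −2x = 3x. Subtract (3x)·D = −6x² − 12x. Remainder: 10x + 20.
Step 6: lead(10x + 20) ÷ lead(D) = 10x ÷ −2x = −5. Subtract (−5)·D = 10x + 20. Remainder: 0.

R = [0]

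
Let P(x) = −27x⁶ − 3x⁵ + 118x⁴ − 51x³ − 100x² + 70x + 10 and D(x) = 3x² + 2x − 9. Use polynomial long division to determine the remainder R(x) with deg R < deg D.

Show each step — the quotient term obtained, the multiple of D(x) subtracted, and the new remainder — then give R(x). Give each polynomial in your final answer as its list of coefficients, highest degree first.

R = [1]

Step 1: lead(−27x⁶ − 3x⁵ + 118x⁴ − 51x³ − 100x² + 70x + 10) ÷ lead(D) = −27x⁶ ÷ 3x² = −9x⁴. Subtract (−9x⁴)·D = −27x⁶ − 18x⁵ + 81x⁴. Remainder: 15x⁵ + 37x⁴ − 51x³ − 100x² + 70x + 10.
Step 2: lead(15x⁵ + 37x⁴ − 51x³ − 100x² + 70x + 10) ÷ lead(D) = 15x⁵ ÷ 3x² = 5x³. Subtract (5x³)·D = 15x⁵ + 10x⁴ − 45x³. Remainder: 27x⁴ − 6x³ − 100x² + 70x + 10.
Step 3: lead(27x⁴ − 6x³ − 100x² + 70x + 10) ÷ lead(D) = 27x⁴ ÷ 3x² = 9x². Subtract (9x²)·D = 27x⁴ + 18x³ − 81x². Remainder: −24x³ − 19x² + 70x + 10.
Step 4: lead(−24x³ − 19x² + 70x + 10) ÷ lead(D) = −24x³ ÷ 3x² = −8x. Subtract (−8x)·D = −24x³ − 16x² + 72x. Remainder: −3x² − 2x + 10.
Step 5: lead(−3x² − 2x + 10) ÷ lead(D) = −3x² ÷ 3x² = −1. Subtract (−1)·D = −3x² − 2x + 9. Remainder: 1.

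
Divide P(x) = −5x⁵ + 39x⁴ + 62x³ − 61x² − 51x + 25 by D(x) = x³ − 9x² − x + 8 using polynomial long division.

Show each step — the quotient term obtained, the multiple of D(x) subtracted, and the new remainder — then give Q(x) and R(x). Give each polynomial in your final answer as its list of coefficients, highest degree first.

Q = [-5, -6, 3]; R = [1]

Step 1: lead(−5x⁵ + 39x⁴ + 62x³ − 61x² − 51x + 25) ÷ lead(D) = −5x⁵ ÷ x³ = −5x². Subtract (−5x²)·D = −5x⁵ + 45x⁴ + 5x³ − 40x². Remainder: −6x⁴ + 57x³ − 21x² − 51x + 25.
Step 2: lead(−6x⁴ + 57x³ − 21x² − 51x + 25) ÷ lead(D) = −6x⁴ ÷ x³ = −6x. Subtract (−6x)·D = −6x⁴ + 54x³ + 6x² − 48x. Remainder: 3x³ − 27x² − 3x + 25.
Step 3: lead(3x³ − 27x² − 3x + 25) ÷ lead(D) = 3x³ ÷ x³ = 3. Subtract (3)·D = 3x³ − 27x² − 3x + 24. Remainder: 1.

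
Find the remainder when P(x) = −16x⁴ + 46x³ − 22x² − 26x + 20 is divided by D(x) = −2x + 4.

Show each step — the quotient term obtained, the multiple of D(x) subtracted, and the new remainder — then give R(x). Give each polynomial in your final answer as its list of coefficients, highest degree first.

R = [-8]

Step 1: lead(−16x⁴ + 46x³ − 22x² − 26x + 20) ÷ lead(D) = −16x⁴ ÷ −2x = 8x³. Subtract (8x³)·D = −16x⁴ + 32x³. Remainder: 14x³ − 22x² − 26x + 20.
Step 2: lead(14x³ − 22x² − 26x + 20) ÷ lead(D) = 14x³ ÷ −2x = −7x². Subtract (−7x²)·D = 14x³ − 28x². Remainder: 6x² − 26x + 20.
Step 3: lead(6x² − 26x + 20) ÷ lead(D) = 6x² ÷ −2x = −3x. Subtract (−3x)·D = 6x² − 12x. Remainder: −14x + 20.
Step 4: lead(−14x + 20) ÷ lead(D) = −14x ÷ −2x = 7. Subtract (7)·D = −14x + 28. Remainder: −8.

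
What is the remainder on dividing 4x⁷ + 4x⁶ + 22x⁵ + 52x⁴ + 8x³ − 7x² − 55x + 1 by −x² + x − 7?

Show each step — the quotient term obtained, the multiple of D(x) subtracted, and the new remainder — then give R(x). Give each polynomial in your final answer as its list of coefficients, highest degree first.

Step 1: lead(4x⁷ + 4x⁶ + 22x⁵ + 52x⁴ + 8x³ − 7x² − 55x + 1) ÷ lead(D) = 4x⁷ ÷ −x² = −4x⁵. Subtract (−4x⁵)·D = 4x⁷ − 4x⁶ + 28x⁵. Remainder: 8x⁶ − 6x⁵ + 52x⁴ + 8x³ − 7x² − 55x + 1.
Step 2: lead(8x⁶ − 6x⁵ + 52x⁴ + 8x³ − 7x² − 55x + 1) ÷ lead(D) = 8x⁶ ÷ −x² = −8x⁴. Subtract (−8x⁴)·D = 8x⁶ − 8x⁵ + 56x⁴. Remainder: 2x⁵ − 4x⁴ + 8x³ − 7x² − 55x + 1.
Step 3: lead(2x⁵ − 4x⁴ + 8x³ − 7x² − 55x + 1) ÷ lead(D) = 2x⁵ ÷ −x² = −2x³. Subtract (−2x³)·D = 2x⁵ − 2x⁴ + 14x³. Remainder: −2x⁴ − 6x³ − 7x² − 55x + 1.
Step 4: lead(−2x⁴ − 6x³ − 7x² − 55x + 1) ÷ lead(D) = −2x⁴ ÷ −x² = 2x². Subtract (2x²)·D = −2x⁴ + 2x³ − 14x². Remainder: −8x³ + 7x² − 55x + 1.
Step 5: lead(−8x³ + 7x² − 55x + 1) ÷ lead(D) = −8x³ ÷ −x² = 8x. Subtract (8x)·D = −8x³ + 8x² − 56x. Remainder: −x² + x + 1.
Step 6: lead(−x² + x + 1) ÷ lead(D) = −x² ÷ −x² = 1. Subtract (1)·D = −x² + x − 7. Remainder: 8.

R = [8]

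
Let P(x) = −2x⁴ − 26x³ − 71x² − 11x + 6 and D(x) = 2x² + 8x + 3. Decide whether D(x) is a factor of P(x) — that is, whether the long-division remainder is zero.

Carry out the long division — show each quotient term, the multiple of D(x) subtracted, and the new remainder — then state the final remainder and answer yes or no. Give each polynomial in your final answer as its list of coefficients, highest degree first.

Step 1: lead(−2x⁴ − 26x³ − 71x² − 11x + 6) ÷ lead(D) = −2x⁴ ÷ 2x² = −x². Subtract (−x²)·D = −2x⁴ − 8x³ − 3x². Remainder: −18x³ − 68x² − 11x + 6.
Step 2: lead(−18x³ − 68x² − 11x + 6) ÷ lead(D) = −18x³ ÷ 2x² = −9x. Subtract (−9x)·D = −18x³ − 72x² − 27x. Remainder: 4x² + 16x + 6.
Step 3: lead(4x² + 16x + 6) ÷ lead(D) = 4x² ÷ 2x² = 2. Subtract (2)·D = 4x² + 16x + 6. Remainder: 0.

R = [0], so D(x) is a factor of P(x). yes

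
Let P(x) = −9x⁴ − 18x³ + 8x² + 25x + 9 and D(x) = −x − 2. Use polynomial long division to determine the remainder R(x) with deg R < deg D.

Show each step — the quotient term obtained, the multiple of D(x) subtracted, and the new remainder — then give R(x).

R(x) = −9

Step 1: lead(−9x⁴ − 18x³ + 8x² + 25x + 9) ÷ lead(D) = −9x⁴ ÷ −x = 9x³. Subtract (9x³)·D = −9x⁴ − 18x³. Remainder: 8x² + 25x + 9.
Step 2: lead(8x² + 25x + 9) ÷ lead(D) = 8x² ÷ −x = −8x. Subtract (−8x)·D = 8x² + 16x. Remainder: 9x + 9.
Step 3: lead(9x + 9) ÷ lead(D) = 9x ÷ −x = −9. Subtract (−9)·D = 9x + 18. Remainder: −9.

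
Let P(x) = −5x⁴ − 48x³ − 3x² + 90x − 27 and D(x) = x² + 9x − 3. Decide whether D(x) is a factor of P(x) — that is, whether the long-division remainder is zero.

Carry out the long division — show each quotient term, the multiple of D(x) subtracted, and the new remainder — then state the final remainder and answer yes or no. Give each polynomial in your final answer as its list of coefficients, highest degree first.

Step 1: lead(−5x⁴ − 48x³ − 3x² + 90x − 27) ÷ lead(D) = −5x⁴ ÷ x² = −5x². Subtract (−5x²)·D = −5x⁴ − 45x³ + 15x². Remainder: −3x³ − 18x² + 90x − 27.
Step 2: lead(−3x³ − 18x² + 90x − 27) ÷ lead(D) = −3x³ ÷ x² = −3x. Subtract (−3x)·D = −3x³ − 27x² + 9x. Remainder: 9x² + 81x − 27.
Step 3: lead(9x² + 81x − 27) ÷ lead(D) = 9x² ÷ x² = 9. Subtract (9)·D = 9x² + 81x − 27. Remainder: 0.

R = [0], so D(x) is a factor of P(x). yes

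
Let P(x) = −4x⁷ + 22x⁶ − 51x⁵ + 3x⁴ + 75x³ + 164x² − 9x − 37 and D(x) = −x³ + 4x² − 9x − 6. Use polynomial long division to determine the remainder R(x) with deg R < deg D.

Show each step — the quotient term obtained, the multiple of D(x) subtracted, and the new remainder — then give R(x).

Step 1: lead(−4x⁷ + 22x⁶ − 51x⁵ + 3x⁴ + 75x³ + 164x² − 9x − 37) ÷ lead(D) = −4x⁷ ÷ −x³ = 4x⁴. Subtract (4x⁴)·D = −4x⁷ + 16x⁶ − 36x⁵ − 24x⁴. Remainder: 6x⁶ − 15x⁵ + 27x⁴ + 75x³ + 164x² − 9x − 37.
Step 2: lead(6x⁶ − 15x⁵ + 27x⁴ + 75x³ + 164x² − 9x − 37) ÷ lead(D) = 6x⁶ ÷ −x³ = −6x³. Subtract (−6x³)·D = 6x⁶ − 24x⁵ + 54x⁴ + 36x³. Remainder: 9x⁵ − 27x⁴ + 39x³ + 164x² − 9x − 37.
Step 3: lead(9x⁵ − 27x⁴ + 39x³ + 164x² − 9x − 37) ÷ lead(D) = 9x⁵ ÷ −x³ = −9x². Subtract (−9x²)·D = 9x⁵ − 36x⁴ + 81x³ + 54x². Remainder: 9x⁴ − 42x³ + 110x² − 9x − 37.
Step 4: lead(9x⁴ − 42x³ + 110x² − 9x − 37) ÷ lead(D) = 9x⁴ ÷ −x³ = −9x. Subtract (−9x)·D = 9x⁴ − 36x³ + 81x² + 54x. Remainder: −6x³ + 29x² − 63x − 37.
Step 5: lead(−6x³ + 29x² − 63x − 37) ÷ lead(D) = −6x³ ÷ −x³ = 6. Subtract (6)·D = −6x³ + 24x² − 54x − 36. Remainder: 5x² − 9x − 1.

R(x) = 5x² − 9x − 1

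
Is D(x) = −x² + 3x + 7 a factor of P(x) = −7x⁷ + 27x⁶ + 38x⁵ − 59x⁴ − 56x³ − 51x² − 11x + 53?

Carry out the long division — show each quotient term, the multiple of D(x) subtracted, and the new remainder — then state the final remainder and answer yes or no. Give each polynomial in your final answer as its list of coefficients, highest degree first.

Step 1: lead(−7x⁷ + 27x⁶ + 38x⁵ − 59x⁴ − 56x³ − 51x² − 11x + 53) ÷ lead(D) = −7x⁷ ÷ −x² = 7x⁵. Subtract (7x⁵)·D = −7x⁷ + 21x⁶ + 49x⁵. Remainder: 6x⁶ − 11x⁵ − 59x⁴ − 56x³ − 51x² − 11x + 53.
Step 2: lead(6x⁶ − 11x⁵ − 59x⁴ − 56x³ − 51x² − 11x + 53) ÷ lead(D) = 6x⁶ ÷ −x² = −6x⁴. Subtract (−6x⁴)·D = 6x⁶ − 18x⁵ − 42x⁴. Remainder: 7x⁵ − 17x⁴ − 56x³ − 51x² − 11x + 53.
Step 3: lead(7x⁵ − 17x⁴ − 56x³ − 51x² − 11x + 53) ÷ lead(D) = 7x⁵ ÷ −x² = −7x³. Subtract (−7x³)·D = 7x⁵ − 21x⁴ − 49x³. Remainder: 4x⁴ − 7x³ − 51x² − 11x + 53.
Step 4: lead(4x⁴ − 7x³ − 51x² − 11x + 53) ÷ lead(D) = 4x⁴ ÷ −x² = −4x². Subtract (−4x²)·D = 4x⁴ − 12x³ − 28x². Remainder: 5x³ − 23x² − 11x + 53.
Step 5: lead(5x³ − 23x² − 11x + 53) ÷ lead(D) = 5x³ ÷ −x² = −5x. Subtract (−5x)·D = 5x³ − 15x² − 35x. Remainder: −8x² + 24x + 53.
Step 6: lead(−8x² + 24x + 53) ÷ lead(D) = −8x² ÷ −x² = 8. Subtract (8)·D = −8x² + 24x + 56. Remainder: −3.

R = [-3], so D(x) is not a factor of P(x). no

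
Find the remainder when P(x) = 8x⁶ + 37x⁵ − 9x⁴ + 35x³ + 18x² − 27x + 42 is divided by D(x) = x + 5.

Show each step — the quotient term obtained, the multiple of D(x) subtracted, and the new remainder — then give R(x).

Step 1: lead(8x⁶ + 37x⁵ − 9x⁴ + 35x³ + 18x² − 27x + 42) ÷ lead(D) = 8x⁶ ÷ x = 8x⁵. Subtract (8x⁵)·D = 8x⁶ + 40x⁵. Remainder: −3x⁵ − 9x⁴ + 35x³ + 18x² − 27x + 42.
Step 2: lead(−3x⁵ − 9x⁴ + 35x³ + 18x² − 27x + 42) ÷ lead(D) = −3x⁵ ÷ x = −3x⁴. Subtract (−3x⁴)·D = −3x⁵ − 15x⁴. Remainder: 6x⁴ + 35x³ + 18x² − 27x + 42.
Step 3: lead(6x⁴ + 35x³ + 18x² − 27x + 42) ÷ lead(D) = 6x⁴ ÷ x = 6x³. Subtract (6x³)·D = 6x⁴ + 30x³. Remainder: 5x³ + 18x² − 27x + 42.
Step 4: lead(5x³ + 18x² − 27x + 42) ÷ lead(D) = 5x³ ÷ x = 5x². Subtract (5x²)·D = 5x³ + 25x². Remainder: −7x² − 27x + 42.
Step 5: lead(−7x² − 27x + 42) ÷ lead(D) = −7x² ÷ x = −7x. Subtract (−7x)·D = −7x² − 35x. Remainder: 8x + 42.
Step 6: lead(8x + 42) ÷ lead(D) = 8x ÷ x = 8. Subtract (8)·D = 8x + 40. Remainder: 2.

R(x) = 2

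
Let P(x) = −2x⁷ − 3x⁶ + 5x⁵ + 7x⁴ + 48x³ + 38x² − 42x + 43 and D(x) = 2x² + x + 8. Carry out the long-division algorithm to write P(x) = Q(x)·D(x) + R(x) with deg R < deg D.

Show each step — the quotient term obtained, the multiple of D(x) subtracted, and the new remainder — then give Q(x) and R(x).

Step 1: lead(−2x⁷ − 3x⁶ + 5x⁵ + 7x⁴ + 48x³ + 38x² − 42x + 43) ÷ lead(D) = −2x⁷ ÷ 2x² = −x⁵. Subtract (−x⁵)·D = −2x⁷ − x⁶ − 8x⁵. Remainder: −2x⁶ + 13x⁵ + 7x⁴ + 48x³ + 38x² − 42x + 43.
Step 2: lead(−2x⁶ + 13x⁵ + 7x⁴ + 48x³ + 38x² − 42x + 43) ÷ lead(D) = −2x⁶ ÷ 2x² = −x⁴. Subtract (−x⁴)·D = −2x⁶ − x⁵ − 8x⁴. Remainder: 14x⁵ + 15x⁴ + 48x³ + 38x² − 42x + 43.
Step 3: lead(14x⁵ + 15x⁴ + 48x³ + 38x² − 42x + 43) ÷ lead(D) = 14x⁵ ÷ 2x² = 7x³. Subtract (7x³)·D = 14x⁵ + 7x⁴ + 56x³. Remainder: 8x⁴ − 8x³ + 38x² − 42x + 43.
Step 4: lead(8x⁴ − 8x³ + 38x² − 42x + 43) ÷ lead(D) = 8x⁴ ÷ 2x² = 4x². Subtract (4x²)·D = 8x⁴ + 4x³ + 32x². Remainder: −12x³ + 6x² − 42x + 43.
Step 5: lead(−12x³ + 6x² − 42x + 43) ÷ lead(D) = −12x³ ÷ 2x² = −6x. Subtract (−6x)·D = −12x³ − 6x² − 48x. Remainder: 12x² + 6x + 43.
Step 6: lead(12x² + 6x + 43) ÷ lead(D) = 12x² ÷ 2x² = 6. Subtract (6)·D = 12x² + 6x + 48. Remainder: −5.

Q(x) = −x⁵ − x⁴ + 7x³ + 4x² − 6x + 6; R(x) = −5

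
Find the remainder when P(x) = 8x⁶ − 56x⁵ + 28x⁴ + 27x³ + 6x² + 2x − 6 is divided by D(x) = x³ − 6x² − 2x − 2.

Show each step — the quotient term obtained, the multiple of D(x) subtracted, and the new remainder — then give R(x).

R(x) = 0

Step 1: lead(8x⁶ − 56x⁵ + 28x⁴ + 27x³ + 6x² + 2x − 6) ÷ lead(D) = 8x⁶ ÷ x³ = 8x³. Subtract (8x³)·D = 8x⁶ − 48x⁵ − 16x⁴ − 16x³. Remainder: −8x⁵ + 44x⁴ + 43x³ + 6x² + 2x − 6.
Step 2: lead(−8x⁵ + 44x⁴ + 43x³ + 6x² + 2x − 6) ÷ lead(D) = −8x⁵ ÷ x³ = −8x². Subtract (−8x²)·D = −8x⁵ + 48x⁴ + 16x³ + 16x². Remainder: −4x⁴ + 27x³ − 10x² + 2x − 6.
Step 3: lead(−4x⁴ + 27x³ − 10x² + 2x − 6) ÷ lead(D) = −4x⁴ ÷ x³ = −4x. Subtract (−4x)·D = −4x⁴ + 24x³ + 8x² + 8x. Remainder: 3x³ − 18x² − 6x − 6.
Step 4: lead(3x³ − 18x² − 6x − 6) ÷ lead(D) = 3x³ ÷ x³ = 3. Subtract (3)·D = 3x³ − 18x² − 6x − 6. Remainder: 0.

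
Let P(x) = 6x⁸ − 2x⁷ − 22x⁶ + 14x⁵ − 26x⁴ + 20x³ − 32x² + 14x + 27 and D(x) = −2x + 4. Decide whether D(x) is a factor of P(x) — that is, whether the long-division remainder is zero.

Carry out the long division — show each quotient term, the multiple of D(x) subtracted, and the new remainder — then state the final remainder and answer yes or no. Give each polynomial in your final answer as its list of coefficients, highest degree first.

R = [-9], so D(x) is not a factor of P(x). no

Step 1: lead(6x⁸ − 2x⁷ − 22x⁶ + 14x⁵ − 26x⁴ + 20x³ − 32x² + 14x + 27) ÷ lead(D) = 6x⁸ ÷ −2x = −3x⁷. Subtract (−3x⁷)·D = 6x⁸ − 12x⁷. Remainder: 10x⁷ − 22x⁶ + 14x⁵ − 26x⁴ + 20x³ − 32x² + 14x + 27.
Step 2: lead(10x⁷ − 22x⁶ + 14x⁵ − 26x⁴ + 20x³ − 32x² + 14x + 27) ÷ lead(D) = 10x⁷ ÷ −2x = −5x⁶. Subtract (−5x⁶)·D = 10x⁷ − 20x⁶. Remainder: −2x⁶ + 14x⁵ − 26x⁴ + 20x³ − 32x² + 14x + 27.
Step 3: lead(−2x⁶ + 14x⁵ − 26x⁴ + 20x³ − 32x² + 14x + 27) ÷ lead(D) = −2x⁶ ÷ −2x = x⁵. Subtract (x⁵)·D = −2x⁶ + 4x⁵. Remainder: 10x⁵ − 26x⁴ + 20x³ − 32x² + 14x + 27.
Step 4: lead(10x⁵ − 26x⁴ + 20x³ − 32x² + 14x + 27) ÷ lead(D) = 10x⁵ ÷ −2x = −5x⁴. Subtract (−5x⁴)·D = 10x⁵ − 20x⁴. Remainder: −6x⁴ + 20x³ − 32x² + 14x + 27.
Step 5: lead(−6x⁴ + 20x³ − 32x² + 14x + 27) ÷ lead(D) = −6x⁴ ÷ −2x = 3x³. Subtract (3x³)·D = −6x⁴ + 12x³. Remainder: 8x³ − 32x² + 14x + 27.
Step 6: lead(8x³ − 32x² + 14x + 27) ÷ lead(D) = 8x³ ÷ −2x = −4x². Subtract (−4x²)·D = 8x³ − 16x². Remainder: −16x² + 14x + 27.
Step 7: lead(−16x² + 14x + 27) ÷ lead(D) = −16x² ÷ −2x = 8x. Subtract (8x)·D = −16x² + 32x. Remainder: −18x + 27.
Step 8: lead(−18x + 27) ÷ lead(D) = −18x ÷ −2x = 9. Subtract (9)·D = −18x + 36. Remainder: −9.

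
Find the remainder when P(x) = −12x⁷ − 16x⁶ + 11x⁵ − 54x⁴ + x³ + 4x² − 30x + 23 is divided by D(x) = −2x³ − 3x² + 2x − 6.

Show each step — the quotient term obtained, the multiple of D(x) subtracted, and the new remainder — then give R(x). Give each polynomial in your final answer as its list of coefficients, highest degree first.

Step 1: lead(−12x⁷ − 16x⁶ + 11x⁵ − 54x⁴ + x³ + 4x² − 30x + 23) ÷ lead(D) = −12x⁷ ÷ −2x³ = 6x⁴. Subtract (6x⁴)·D = −12x⁷ − 18x⁶ + 12x⁵ − 36x⁴. Remainder: 2x⁶ − x⁵ − 18x⁴ + x³ + 4x² − 30x + 23.
Step 2: lead(2x⁶ − x⁵ − 18x⁴ + x³ + 4x² − 30x + 23) ÷ lead(D) = 2x⁶ ÷ −2x³ = −x³. Subtract (−x³)·D = 2x⁶ + 3x⁵ − 2x⁴ + 6x³. Remainder: −4x⁵ − 16x⁴ − 5x³ + 4x² − 30x + 23.
Step 3: lead(−4x⁵ − 16x⁴ − 5x³ + 4x² − 30x + 23) ÷ lead(D) = −4x⁵ ÷ −2x³ = 2x². Subtract (2x²)·D = −4x⁵ − 6x⁴ + 4x³ − 12x². Remainder: −10x⁴ − 9x³ + 16x² − 30x + 23.
Step 4: lead(−10x⁴ − 9x³ + 16x² − 30x + 23) ÷ lead(D) = −10x⁴ ÷ −2x³ = 5x. Subtract (5x)·D = −10x⁴ − 15x³ + 10x² − 30x. Remainder: 6x³ + 6x² + 23.
Step 5: lead(6x³ + 6x² + 23) ÷ lead(D) = 6x³ ÷ −2x³ = −3. Subtract (−3)·D = 6x³ + 9x² − 6x + 18. Remainder: −3x² + 6x + 5.

R = [-3, 6, 5]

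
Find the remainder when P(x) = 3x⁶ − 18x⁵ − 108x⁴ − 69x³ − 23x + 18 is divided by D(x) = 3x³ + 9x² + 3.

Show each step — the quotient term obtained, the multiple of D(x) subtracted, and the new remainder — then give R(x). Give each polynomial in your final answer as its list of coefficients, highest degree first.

Step 1: lead(3x⁶ − 18x⁵ − 108x⁴ − 69x³ − 23x + 18) ÷ lead(D) = 3x⁶ ÷ 3x³ = x³. Subtract (x³)·D = 3x⁶ + 9x⁵ + 3x³. Remainder: −27x⁵ − 108x⁴ − 72x³ − 23x + 18.
Step 2: lead(−27x⁵ − 108x⁴ − 72x³ − 23x + 18) ÷ lead(D) = −27x⁵ ÷ 3x³ = −9x². Subtract (−9x²)·D = −27x⁵ − 81x⁴ − 27x². Remainder: −27x⁴ − 72x³ + 27x² − 23x + 18.
Step 3: lead(−27x⁴ − 72x³ + 27x² − 23x + 18) ÷ lead(D) = −27x⁴ ÷ 3x³ = −9x. Subtract (−9x)·D = −27x⁴ − 81x³ − 27x. Remainder: 9x³ + 27x² + 4x + 18.
Step 4: lead(9x³ + 27x² + 4x + 18) ÷ lead(D) = 9x³ ÷ 3x³ = 3. Subtract (3)·D = 9x³ + 27x² + 9. Remainder: 4x + 9.

R = [4, 9]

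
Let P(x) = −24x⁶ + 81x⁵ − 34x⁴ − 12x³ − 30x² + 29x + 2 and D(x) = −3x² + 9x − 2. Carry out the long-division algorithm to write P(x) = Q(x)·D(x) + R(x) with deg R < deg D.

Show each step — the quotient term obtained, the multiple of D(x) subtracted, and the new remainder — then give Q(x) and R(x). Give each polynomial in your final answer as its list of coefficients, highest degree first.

Q = [8, -3, -3, -3, 3]; R = [-4, 8]

Step 1: lead(−24x⁶ + 81x⁵ − 34x⁴ − 12x³ − 30x² + 29x + 2) ÷ lead(D) = −24x⁶ ÷ −3x² = 8x⁴. Subtract (8x⁴)·D = −24x⁶ + 72x⁵ − 16x⁴. Remainder: 9x⁵ − 18x⁴ − 12x³ − 30x² + 29x + 2.
Step 2: lead(9x⁵ − 18x⁴ − 12x³ − 30x² + 29x + 2) ÷ lead(D) = 9x⁵ ÷ −3x² = −3x³. Subtract (−3x³)·D = 9x⁵ − 27x⁴ + 6x³. Remainder: 9x⁴ − 18x³ − 30x² + 29x + 2.
Step 3: lead(9x⁴ − 18x³ − 30x² + 29x + 2) ÷ lead(D) = 9x⁴ ÷ −3x² = −3x². Subtract (−3x²)·D = 9x⁴ − 27x³ + 6x². Remainder: 9x³ − 36x² + 29x + 2.
Step 4: lead(9x³ − 36x² + 29x + 2) ÷ lead(D) = 9x³ ÷ −3x² = −3x. Subtract (−3x)·D = 9x³ − 27x² + 6x. Remainder: −9x² + 23x + 2.
Step 5: lead(−9x² + 23x + 2) ÷ lead(D) = −9x² ÷ −3x² = 3. Subtract (3)·D = −9x² + 27x − 6. Remainder: −4x + 8.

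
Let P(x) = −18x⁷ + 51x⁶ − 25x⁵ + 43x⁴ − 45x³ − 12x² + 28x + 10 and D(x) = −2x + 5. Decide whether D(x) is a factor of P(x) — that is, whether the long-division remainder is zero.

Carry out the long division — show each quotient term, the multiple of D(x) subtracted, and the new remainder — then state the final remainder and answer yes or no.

Step 1: lead(−18x⁷ + 51x⁶ − 25x⁵ + 43x⁴ − 45x³ − 12x² + 28x + 10) ÷ lead(D) = −18x⁷ ÷ −2x = 9x⁶. Subtract (9x⁶)·D = −18x⁷ + 45x⁶. Remainder: 6x⁶ − 25x⁵ + 43x⁴ − 45x³ − 12x² + 28x + 10.
Step 2: lead(6x⁶ − 25x⁵ + 43x⁴ − 45x³ − 12x² + 28x + 10) ÷ lead(D) = 6x⁶ ÷ −2x = −3x⁵. Subtract (−3x⁵)·D = 6x⁶ − 15x⁵. Remainder: −10x⁵ + 43x⁴ − 45x³ − 12x² + 28x + 10.
Step 3: lead(−10x⁵ + 43x⁴ − 45x³ − 12x² + 28x + 10) ÷ lead(D) = −10x⁵ ÷ −2x = 5x⁴. Subtract (5x⁴)·D = −10x⁵ + 25x⁴. Remainder: 18x⁴ − 45x³ − 12x² + 28x + 10.
Step 4: lead(18x⁴ − 45x³ − 12x² + 28x + 10) ÷ lead(D) = 18x⁴ ÷ −2x = −9x³. Subtract (−9x³)·D = 18x⁴ − 45x³. Remainder: −12x² + 28x + 10.
Step 5: lead(−12x² + 28x + 10) ÷ lead(D) = −12x² ÷ −2x = 6x. Subtract (6x)·D = −12x² + 30x. Remainder: −2x + 10.
Step 6: lead(−2x + 10) ÷ lead(D) = −2x ÷ −2x = 1. Subtract (1)·D = −2x + 5. Remainder: 5.

R(x) = 5, so D(x) is not a factor of P(x). no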